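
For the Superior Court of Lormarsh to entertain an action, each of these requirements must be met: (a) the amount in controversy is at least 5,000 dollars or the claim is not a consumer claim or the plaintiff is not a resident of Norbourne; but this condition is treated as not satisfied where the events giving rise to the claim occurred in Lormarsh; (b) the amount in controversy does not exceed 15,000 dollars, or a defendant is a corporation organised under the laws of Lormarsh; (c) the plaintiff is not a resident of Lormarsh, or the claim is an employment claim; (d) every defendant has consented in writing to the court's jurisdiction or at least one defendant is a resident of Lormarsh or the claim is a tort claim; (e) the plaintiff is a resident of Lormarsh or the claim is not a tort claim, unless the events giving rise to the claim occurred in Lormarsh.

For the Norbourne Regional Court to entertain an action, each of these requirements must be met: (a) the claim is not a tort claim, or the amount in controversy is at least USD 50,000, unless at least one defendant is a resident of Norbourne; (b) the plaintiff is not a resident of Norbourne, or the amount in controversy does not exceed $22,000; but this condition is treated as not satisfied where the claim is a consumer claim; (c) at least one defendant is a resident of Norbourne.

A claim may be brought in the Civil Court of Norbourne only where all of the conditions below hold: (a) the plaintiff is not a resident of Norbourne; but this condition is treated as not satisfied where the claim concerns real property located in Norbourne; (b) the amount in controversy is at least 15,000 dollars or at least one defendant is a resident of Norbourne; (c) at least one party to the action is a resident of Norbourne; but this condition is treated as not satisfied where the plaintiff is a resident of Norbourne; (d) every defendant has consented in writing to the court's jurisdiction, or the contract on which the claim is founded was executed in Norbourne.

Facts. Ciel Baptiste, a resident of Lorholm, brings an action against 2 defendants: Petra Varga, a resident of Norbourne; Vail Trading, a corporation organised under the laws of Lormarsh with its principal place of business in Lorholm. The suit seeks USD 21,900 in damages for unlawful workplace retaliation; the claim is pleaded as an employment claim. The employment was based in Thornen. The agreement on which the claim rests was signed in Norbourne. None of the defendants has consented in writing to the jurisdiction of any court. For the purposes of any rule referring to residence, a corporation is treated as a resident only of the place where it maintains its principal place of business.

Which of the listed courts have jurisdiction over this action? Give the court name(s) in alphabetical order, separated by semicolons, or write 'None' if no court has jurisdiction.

The Superior Court of Lormarsh:
  (a) The amount in controversy is $21,900, which meets the USD 5,000 floor, so one alternative holds. The carve-out does not apply: the operative events occurred in Thornen, not Lormarsh. Condition met.
  (b) Vail Trading is organised under the laws of Lormarsh, which satisfies one of the alternatives. Condition met.
  (c) The plaintiff resides in Lorholm, which is not Lormarsh, so one alternative holds. Satisfied.
  (d) No such written consent has been filed; no defendant resides in Lormarsh (they reside in Norbourne, Lorholm); the claim is an employment claim, not a tort claim — every alternative fails. Not satisfied.
  (e) The claim is an employment claim, not a tort claim — that alternative is enough. Condition met.
  → No jurisdiction.
The Norbourne Regional Court:
  (a) The claim is an employment claim, not a tort claim, so this disjunct is met. Satisfied.
  (b) The plaintiff resides in Lorholm, which is not Norbourne — that alternative is enough. The exception is not triggered, since the claim is an employment claim, not a consumer claim. Met.
  (c) Petra Varga resides in Norbourne. Condition met.
  → The court has jurisdiction.
The Civil Court of Norbourne:
  (a) The plaintiff resides in Lorholm, which is not Norbourne. The exception is not triggered, since the claim does not concern real property. Met.
  (b) The amount in controversy is 21,900 dollars, which meets the $15,000 floor, so this disjunct is met. Condition met.
  (c) Petra Varga resides in Norbourne. The exception is not triggered, since the plaintiff resides in Lorholm, not Norbourne. Satisfied.
  (d) The contract was executed in Norbourne, so one alternative holds. Satisfied.
  → Jurisdiction lies.

the Civil Court of Norbourne; the Norbourne Regional Court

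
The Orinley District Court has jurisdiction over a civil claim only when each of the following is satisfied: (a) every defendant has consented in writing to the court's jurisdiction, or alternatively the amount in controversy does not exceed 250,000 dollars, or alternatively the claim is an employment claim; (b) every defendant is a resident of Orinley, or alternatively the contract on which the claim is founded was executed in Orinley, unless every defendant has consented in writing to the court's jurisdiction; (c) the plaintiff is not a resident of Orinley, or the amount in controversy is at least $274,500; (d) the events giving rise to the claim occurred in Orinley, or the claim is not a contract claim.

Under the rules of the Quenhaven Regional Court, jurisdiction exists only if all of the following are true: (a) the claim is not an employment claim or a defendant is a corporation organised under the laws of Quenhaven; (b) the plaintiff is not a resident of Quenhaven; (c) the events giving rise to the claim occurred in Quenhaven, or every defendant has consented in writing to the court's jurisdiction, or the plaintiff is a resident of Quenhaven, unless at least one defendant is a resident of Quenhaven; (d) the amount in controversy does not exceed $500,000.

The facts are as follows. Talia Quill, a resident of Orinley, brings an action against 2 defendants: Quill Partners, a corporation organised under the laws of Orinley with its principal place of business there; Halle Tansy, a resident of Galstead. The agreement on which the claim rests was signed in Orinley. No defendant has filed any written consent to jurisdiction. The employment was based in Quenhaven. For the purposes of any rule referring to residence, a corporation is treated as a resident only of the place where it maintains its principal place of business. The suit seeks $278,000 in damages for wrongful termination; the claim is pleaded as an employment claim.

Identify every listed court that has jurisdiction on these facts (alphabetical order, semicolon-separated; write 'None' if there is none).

The Orinley District Court:
  (a) The claim is an employment claim, so this disjunct is met. Satisfied.
  (b) The contract was executed in Orinley, which satisfies one of the alternatives. Satisfied.
  (c) The amount in controversy is 278,000 dollars, which meets the USD 274,500 floor, so this disjunct is met. Satisfied.
  (d) The claim is an employment claim, not a contract claim, so this disjunct is met. Condition met.
  → Jurisdiction lies.
The Quenhaven Regional Court:
  (a) The claim is an employment claim; the corporate defendant(s) are organised in Orinley, not Quenhaven — every alternative fails. Condition not met.
  (b) The plaintiff resides in Orinley, which is not Quenhaven. Condition met.
  (c) The operative events occurred in Quenhaven, which satisfies one of the alternatives. Met.
  (d) The amount in controversy is USD 278,000, within the USD 500,000 ceiling. Condition met.
  → Not every requirement is met — no jurisdiction.

the Orinley District Court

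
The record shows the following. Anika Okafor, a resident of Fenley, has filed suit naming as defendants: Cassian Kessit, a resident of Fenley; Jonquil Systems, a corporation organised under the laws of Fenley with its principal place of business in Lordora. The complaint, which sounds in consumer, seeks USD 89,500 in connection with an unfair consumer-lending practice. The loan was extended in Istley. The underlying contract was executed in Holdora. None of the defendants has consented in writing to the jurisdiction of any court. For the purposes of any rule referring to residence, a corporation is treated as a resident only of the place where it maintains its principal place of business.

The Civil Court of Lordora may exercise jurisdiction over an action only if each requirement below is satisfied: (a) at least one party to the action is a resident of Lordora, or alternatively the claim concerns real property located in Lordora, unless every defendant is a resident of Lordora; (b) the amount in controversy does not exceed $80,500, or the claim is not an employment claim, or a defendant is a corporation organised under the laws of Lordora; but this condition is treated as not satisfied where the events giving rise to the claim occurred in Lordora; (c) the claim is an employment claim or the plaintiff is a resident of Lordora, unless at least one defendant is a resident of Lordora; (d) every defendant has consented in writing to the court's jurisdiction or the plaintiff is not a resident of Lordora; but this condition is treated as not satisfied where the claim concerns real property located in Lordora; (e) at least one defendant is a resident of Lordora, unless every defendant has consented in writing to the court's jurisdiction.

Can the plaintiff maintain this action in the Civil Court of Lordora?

The Civil Court of Lordora:
  (a) Jonquil Systems resides in Lordora, which satisfies one of the alternatives. Satisfied.
  (b) The claim is a consumer claim, not an employment claim, so this disjunct is met. And the carve-out is inapplicable — the operative events occurred in Istley, not Lordora. Condition met.
  (c) The claim is a consumer claim, not an employment claim; the plaintiff resides in Fenley, not Lordora — no alternative holds. However, Jonquil Systems resides in Lordora, so the 'unless' proviso supplies this condition. Met.
  (d) The plaintiff resides in Fenley, which is not Lordora, which satisfies one of the alternatives. The exception is not triggered, since the claim does not concern real property. Met.
  (e) Jonquil Systems resides in Lordora. Met.
  → All conditions met; jurisdiction exists.

Yes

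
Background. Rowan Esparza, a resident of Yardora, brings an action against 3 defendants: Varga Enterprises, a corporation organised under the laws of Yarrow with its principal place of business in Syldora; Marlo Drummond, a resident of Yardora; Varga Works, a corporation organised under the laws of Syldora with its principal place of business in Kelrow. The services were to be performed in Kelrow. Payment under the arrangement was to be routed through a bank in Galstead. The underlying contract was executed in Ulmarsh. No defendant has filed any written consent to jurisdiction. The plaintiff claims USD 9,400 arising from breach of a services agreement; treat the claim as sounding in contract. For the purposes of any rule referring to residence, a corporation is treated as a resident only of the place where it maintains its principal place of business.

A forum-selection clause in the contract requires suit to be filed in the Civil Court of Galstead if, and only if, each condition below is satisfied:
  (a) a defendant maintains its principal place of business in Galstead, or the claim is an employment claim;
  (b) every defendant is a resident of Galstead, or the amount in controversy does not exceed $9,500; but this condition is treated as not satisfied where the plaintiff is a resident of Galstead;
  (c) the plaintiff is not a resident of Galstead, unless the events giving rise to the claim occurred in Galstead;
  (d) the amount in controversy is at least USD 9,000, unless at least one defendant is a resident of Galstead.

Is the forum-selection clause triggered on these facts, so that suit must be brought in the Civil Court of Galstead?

No

The Civil Court of Galstead:
  (a) The corporate defendant(s) have their principal place of business in Kelrow, Syldora, not Galstead; the claim is a contract claim, not an employment claim — no alternative holds. Not satisfied.
  (b) The amount in controversy is 9,400 dollars, within the USD 9,500 ceiling — that alternative is enough. And the carve-out is inapplicable — the plaintiff resides in Yardora, not Galstead. Condition met.
  (c) The plaintiff resides in Yardora, which is not Galstead. Satisfied.
  (d) The amount in controversy is $9,400, which meets the $9,000 floor. Condition met.
  → Forum clause is not triggered.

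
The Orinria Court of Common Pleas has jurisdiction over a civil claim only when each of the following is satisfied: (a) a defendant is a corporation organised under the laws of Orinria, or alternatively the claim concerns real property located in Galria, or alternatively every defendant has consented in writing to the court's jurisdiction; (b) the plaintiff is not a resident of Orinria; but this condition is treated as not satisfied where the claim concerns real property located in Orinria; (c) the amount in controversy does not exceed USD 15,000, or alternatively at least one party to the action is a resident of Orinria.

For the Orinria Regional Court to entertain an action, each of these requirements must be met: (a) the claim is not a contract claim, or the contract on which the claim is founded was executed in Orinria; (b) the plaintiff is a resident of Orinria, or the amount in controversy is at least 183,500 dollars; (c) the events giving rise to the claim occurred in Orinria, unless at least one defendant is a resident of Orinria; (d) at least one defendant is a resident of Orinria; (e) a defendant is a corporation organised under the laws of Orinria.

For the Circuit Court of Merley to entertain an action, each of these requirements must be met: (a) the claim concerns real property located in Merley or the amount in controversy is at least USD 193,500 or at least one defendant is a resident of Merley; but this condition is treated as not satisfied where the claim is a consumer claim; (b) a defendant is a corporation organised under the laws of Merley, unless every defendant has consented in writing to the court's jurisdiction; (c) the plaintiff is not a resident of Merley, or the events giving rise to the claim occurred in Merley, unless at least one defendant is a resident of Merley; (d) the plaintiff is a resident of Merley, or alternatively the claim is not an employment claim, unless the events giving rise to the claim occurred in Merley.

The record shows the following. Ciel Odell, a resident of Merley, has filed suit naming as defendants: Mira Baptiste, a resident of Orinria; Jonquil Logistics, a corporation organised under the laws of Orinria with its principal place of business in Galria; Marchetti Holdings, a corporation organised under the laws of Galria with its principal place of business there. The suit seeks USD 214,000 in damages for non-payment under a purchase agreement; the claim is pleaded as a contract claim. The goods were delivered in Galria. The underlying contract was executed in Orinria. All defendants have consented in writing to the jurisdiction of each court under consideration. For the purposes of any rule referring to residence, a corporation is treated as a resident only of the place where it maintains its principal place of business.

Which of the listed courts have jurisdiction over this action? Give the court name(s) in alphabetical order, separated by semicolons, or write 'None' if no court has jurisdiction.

the Orinria Court of Common Pleas; the Orinria Regional Court

The Orinria Court of Common Pleas:
  (a) Jonquil Logistics is organised under the laws of Orinria, which satisfies one of the alternatives. Condition met.
  (b) The plaintiff resides in Merley, which is not Orinria. And the carve-out is inapplicable — the claim does not concern real property. Met.
  (c) Mira Baptiste resides in Orinria, so one alternative holds. Satisfied.
  → Every requirement is satisfied — jurisdiction.
The Orinria Regional Court:
  (a) The contract was executed in Orinria, which satisfies one of the alternatives. Met.
  (b) The amount in controversy is 214,000 dollars, which meets the $183,500 floor, so this disjunct is met. Condition met.
  (c) The operative events occurred in Galria, not Orinria. But Mira Baptiste resides in Orinria, and the 'unless' clause therefore excuses the requirement. Met.
  (d) Mira Baptiste resides in Orinria. Condition met.
  (e) Jonquil Logistics is organised under the laws of Orinria. Satisfied.
  → The court has jurisdiction.
The Circuit Court of Merley:
  (a) The amount in controversy is USD 214,000, which meets the USD 193,500 floor, which satisfies one of the alternatives. And the carve-out is inapplicable — the claim is a contract claim, not a consumer claim. Met.
  (b) The corporate defendant(s) are organised in Galria, Orinria, not Merley. However, every defendant has filed written consent, so the 'unless' proviso supplies this condition. Condition met.
  (c) The plaintiff resides in Merley; the operative events occurred in Galria, not Merley — none of the alternatives is met. Nor does the 'unless' clause help: no defendant resides in Merley (they reside in Orinria, Galria, Galria). Not met.
  (d) The plaintiff resides in Merley, so one alternative holds. Met.
  → At least one condition fails; no jurisdiction.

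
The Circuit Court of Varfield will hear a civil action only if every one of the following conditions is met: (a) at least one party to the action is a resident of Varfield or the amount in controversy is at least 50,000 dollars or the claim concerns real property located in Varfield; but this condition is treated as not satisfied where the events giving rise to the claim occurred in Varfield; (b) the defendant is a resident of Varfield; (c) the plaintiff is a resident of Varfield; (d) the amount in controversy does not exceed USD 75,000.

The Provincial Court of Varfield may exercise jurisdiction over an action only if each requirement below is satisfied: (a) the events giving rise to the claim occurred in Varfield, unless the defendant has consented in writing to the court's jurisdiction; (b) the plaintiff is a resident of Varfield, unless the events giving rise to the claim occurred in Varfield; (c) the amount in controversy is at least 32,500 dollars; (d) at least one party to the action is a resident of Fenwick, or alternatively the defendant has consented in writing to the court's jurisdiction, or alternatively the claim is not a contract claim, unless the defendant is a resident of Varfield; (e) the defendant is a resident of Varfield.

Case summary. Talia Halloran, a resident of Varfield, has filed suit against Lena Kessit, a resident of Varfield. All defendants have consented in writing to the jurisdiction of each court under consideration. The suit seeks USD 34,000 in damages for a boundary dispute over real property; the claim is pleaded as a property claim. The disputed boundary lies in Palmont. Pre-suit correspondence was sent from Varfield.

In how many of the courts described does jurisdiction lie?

The Circuit Court of Varfield:
  (a) Talia Halloran resides in Varfield, so one alternative holds. The exception is not triggered, since the operative events occurred in Palmont, not Varfield. Satisfied.
  (b) The defendant resides in Varfield. Condition met.
  (c) The plaintiff resides in Varfield. Condition met.
  (d) The amount in controversy is $34,000, within the $75,000 ceiling. Condition met.
  → All conditions met; jurisdiction exists.
The Provincial Court of Varfield:
  (a) The operative events occurred in Palmont, not Varfield. The proviso rescues it, though: every defendant has filed written consent. Condition met.
  (b) The plaintiff resides in Varfield. Condition met.
  (c) The amount in controversy is $34,000, which meets the 32,500 dollars floor. Condition met.
  (d) Every defendant has filed written consent, which satisfies one of the alternatives. Met.
  (e) The defendant resides in Varfield. Satisfied.
  → Jurisdiction lies.
Courts with jurisdiction: the Circuit Court of Varfield, the Provincial Court of Varfield — 2 in total.

2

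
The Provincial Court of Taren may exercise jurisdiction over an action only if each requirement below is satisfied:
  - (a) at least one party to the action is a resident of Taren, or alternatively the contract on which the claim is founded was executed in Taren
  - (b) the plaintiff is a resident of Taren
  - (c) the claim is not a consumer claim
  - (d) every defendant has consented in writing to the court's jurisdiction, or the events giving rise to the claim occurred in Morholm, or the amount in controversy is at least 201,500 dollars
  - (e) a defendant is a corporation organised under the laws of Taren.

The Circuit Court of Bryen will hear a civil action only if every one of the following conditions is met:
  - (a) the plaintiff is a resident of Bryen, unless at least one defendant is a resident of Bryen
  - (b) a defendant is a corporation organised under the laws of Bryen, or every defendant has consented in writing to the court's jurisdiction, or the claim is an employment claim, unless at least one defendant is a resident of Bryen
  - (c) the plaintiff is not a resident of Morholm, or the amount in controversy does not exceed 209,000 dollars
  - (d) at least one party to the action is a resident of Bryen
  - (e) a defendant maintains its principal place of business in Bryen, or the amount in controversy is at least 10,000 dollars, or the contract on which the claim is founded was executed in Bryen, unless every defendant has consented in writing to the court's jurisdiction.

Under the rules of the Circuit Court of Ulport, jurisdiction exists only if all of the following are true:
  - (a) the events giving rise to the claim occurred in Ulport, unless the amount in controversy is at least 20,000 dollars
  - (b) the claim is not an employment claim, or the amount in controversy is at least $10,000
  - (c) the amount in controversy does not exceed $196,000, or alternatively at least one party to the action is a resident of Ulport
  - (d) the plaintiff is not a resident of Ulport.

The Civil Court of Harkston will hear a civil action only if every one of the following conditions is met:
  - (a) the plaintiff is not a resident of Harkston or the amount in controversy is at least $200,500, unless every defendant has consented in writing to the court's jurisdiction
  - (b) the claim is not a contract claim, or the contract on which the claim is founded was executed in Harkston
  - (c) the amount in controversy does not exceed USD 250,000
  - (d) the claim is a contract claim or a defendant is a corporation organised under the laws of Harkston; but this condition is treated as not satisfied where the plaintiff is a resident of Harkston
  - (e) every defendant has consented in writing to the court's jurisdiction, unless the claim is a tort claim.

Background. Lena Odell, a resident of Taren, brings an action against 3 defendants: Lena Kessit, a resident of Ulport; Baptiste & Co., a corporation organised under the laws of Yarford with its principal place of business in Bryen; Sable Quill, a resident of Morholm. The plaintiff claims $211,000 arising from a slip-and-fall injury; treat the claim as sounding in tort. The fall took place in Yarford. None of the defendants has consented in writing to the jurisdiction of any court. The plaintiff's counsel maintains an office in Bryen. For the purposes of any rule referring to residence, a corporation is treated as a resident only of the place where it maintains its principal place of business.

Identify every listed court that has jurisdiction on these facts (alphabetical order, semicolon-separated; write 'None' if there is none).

the Circuit Court of Bryen; the Circuit Court of Ulport

The Provincial Court of Taren:
  (a) Lena Odell resides in Taren, which satisfies one of the alternatives. Satisfied.
  (b) The plaintiff resides in Taren. Met.
  (c) The claim is a tort claim, not a consumer claim. Met.
  (d) The amount in controversy is 211,000 dollars, which meets the USD 201,500 floor, so this disjunct is met. Satisfied.
  (e) The corporate defendant(s) are organised in Yarford, not Taren. Not met.
  → At least one condition fails; no jurisdiction.
The Circuit Court of Bryen:
  (a) The plaintiff resides in Taren, not Bryen. The proviso rescues it, though: Baptiste & Co. resides in Bryen. Satisfied.
  (b) The corporate defendant(s) are organised in Yarford, not Bryen; no such written consent has been filed; the claim is a tort claim, not an employment claim — none of the alternatives is met. However, Baptiste & Co. resides in Bryen, so the 'unless' proviso supplies this condition. Satisfied.
  (c) The plaintiff resides in Taren, which is not Morholm — that alternative is enough. Condition met.
  (d) Baptiste & Co. resides in Bryen. Condition met.
  (e) Baptiste & Co. has its principal place of business in Bryen, which satisfies one of the alternatives. Condition met.
  → All conditions met; jurisdiction exists.
The Circuit Court of Ulport:
  (a) The operative events occurred in Yarford, not Ulport. But the amount in controversy is 211,000 dollars, which meets the $20,000 floor, and the 'unless' clause therefore excuses the requirement. Condition met.
  (b) The claim is a tort claim, not an employment claim, so one alternative holds. Condition met.
  (c) Lena Kessit resides in Ulport, which satisfies one of the alternatives. Satisfied.
  (d) The plaintiff resides in Taren, which is not Ulport. Satisfied.
  → Jurisdiction lies.
The Civil Court of Harkston:
  (a) The plaintiff resides in Taren, which is not Harkston, so this disjunct is met. Satisfied.
  (b) The claim is a tort claim, not a contract claim — that alternative is enough. Condition met.
  (c) The amount in controversy is $211,000, within the $250,000 ceiling. Met.
  (d) The claim is a tort claim, not a contract claim; the corporate defendant(s) are organised in Yarford, not Harkston — no alternative holds. Not satisfied.
  (e) No such written consent has been filed. But the claim is a tort claim, and the 'unless' clause therefore excuses the requirement. Satisfied.
  → The court lacks jurisdiction.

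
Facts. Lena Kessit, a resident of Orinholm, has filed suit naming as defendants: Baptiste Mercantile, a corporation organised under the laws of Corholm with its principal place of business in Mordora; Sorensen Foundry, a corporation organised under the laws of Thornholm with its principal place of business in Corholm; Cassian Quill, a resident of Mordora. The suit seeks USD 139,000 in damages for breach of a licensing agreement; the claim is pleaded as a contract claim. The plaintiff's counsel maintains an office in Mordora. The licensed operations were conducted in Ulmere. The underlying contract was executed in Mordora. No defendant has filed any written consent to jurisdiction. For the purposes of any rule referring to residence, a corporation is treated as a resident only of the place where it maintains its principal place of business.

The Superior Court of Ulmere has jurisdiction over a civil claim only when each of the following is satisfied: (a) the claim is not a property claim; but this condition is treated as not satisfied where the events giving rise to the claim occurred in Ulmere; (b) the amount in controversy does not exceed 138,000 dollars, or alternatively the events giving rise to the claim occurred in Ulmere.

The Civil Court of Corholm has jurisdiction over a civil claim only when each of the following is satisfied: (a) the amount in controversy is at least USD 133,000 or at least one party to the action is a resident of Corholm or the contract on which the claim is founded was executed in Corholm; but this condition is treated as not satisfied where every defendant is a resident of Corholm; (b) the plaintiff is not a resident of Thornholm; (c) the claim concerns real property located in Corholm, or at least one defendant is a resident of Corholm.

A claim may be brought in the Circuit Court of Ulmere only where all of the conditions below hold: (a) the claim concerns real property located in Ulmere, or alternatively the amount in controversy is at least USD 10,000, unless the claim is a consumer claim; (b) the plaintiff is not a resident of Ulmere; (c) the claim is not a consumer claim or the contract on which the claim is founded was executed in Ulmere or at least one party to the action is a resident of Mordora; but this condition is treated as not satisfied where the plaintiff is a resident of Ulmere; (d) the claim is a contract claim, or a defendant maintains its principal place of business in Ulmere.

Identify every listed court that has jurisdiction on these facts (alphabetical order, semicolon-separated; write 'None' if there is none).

The Superior Court of Ulmere:
  (a) The claim is a contract claim, not a property claim. But the carve-out bites: the operative events occurred in Ulmere. Fails.
  (b) The operative events occurred in Ulmere, which satisfies one of the alternatives. Met.
  → No jurisdiction.
The Civil Court of Corholm:
  (a) The amount in controversy is USD 139,000, which meets the $133,000 floor, which satisfies one of the alternatives. The carve-out does not apply: the defendants reside as follows — Baptiste Mercantile in Mordora, Sorensen Foundry in Corholm, Cassian Quill in Mordora — not all in Corholm. Condition met.
  (b) The plaintiff resides in Orinholm, which is not Thornholm. Condition met.
  (c) Sorensen Foundry resides in Corholm, so this disjunct is met. Satisfied.
  → All conditions met; jurisdiction exists.
The Circuit Court of Ulmere:
  (a) The amount in controversy is 139,000 dollars, which meets the $10,000 floor, so this disjunct is met. Met.
  (b) The plaintiff resides in Orinholm, which is not Ulmere. Condition met.
  (c) The claim is a contract claim, not a consumer claim, which satisfies one of the alternatives. And the carve-out is inapplicable — the plaintiff resides in Orinholm, not Ulmere. Satisfied.
  (d) The claim is a contract claim — that alternative is enough. Met.
  → Every requirement is satisfied — jurisdiction.

the Circuit Court of Ulmere; the Civil Court of Corholm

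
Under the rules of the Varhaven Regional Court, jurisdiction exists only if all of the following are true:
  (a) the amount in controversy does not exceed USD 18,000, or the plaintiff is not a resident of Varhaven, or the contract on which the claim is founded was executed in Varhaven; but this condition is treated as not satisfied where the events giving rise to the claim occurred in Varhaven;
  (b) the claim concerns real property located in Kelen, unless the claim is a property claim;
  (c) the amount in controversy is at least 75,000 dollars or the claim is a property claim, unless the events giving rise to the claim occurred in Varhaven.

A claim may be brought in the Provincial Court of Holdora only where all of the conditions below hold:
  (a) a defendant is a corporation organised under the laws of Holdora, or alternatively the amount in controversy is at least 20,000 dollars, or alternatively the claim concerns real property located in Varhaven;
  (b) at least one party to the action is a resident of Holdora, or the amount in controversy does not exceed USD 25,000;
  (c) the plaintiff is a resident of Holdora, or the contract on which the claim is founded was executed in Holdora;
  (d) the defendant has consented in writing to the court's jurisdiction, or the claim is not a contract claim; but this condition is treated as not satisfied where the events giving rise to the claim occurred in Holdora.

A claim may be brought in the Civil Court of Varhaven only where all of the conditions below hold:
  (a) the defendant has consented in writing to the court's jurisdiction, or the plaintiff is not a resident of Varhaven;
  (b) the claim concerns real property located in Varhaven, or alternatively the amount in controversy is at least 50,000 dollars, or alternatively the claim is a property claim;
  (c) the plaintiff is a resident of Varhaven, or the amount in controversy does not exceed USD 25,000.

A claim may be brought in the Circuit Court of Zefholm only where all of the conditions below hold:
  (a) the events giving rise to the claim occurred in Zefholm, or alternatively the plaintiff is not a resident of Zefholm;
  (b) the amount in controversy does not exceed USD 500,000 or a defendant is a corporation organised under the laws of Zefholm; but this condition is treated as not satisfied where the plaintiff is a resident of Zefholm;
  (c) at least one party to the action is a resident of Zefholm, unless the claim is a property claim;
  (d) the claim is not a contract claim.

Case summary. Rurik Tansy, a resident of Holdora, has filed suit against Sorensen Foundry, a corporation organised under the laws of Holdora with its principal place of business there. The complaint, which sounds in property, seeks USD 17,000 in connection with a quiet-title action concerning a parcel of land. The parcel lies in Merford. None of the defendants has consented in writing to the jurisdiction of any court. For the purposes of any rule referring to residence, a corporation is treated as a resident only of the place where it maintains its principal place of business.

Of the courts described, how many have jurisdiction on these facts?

4

The Varhaven Regional Court:
  (a) The amount in controversy is 17,000 dollars, within the $18,000 ceiling, which satisfies one of the alternatives. And the carve-out is inapplicable — the operative events occurred in Merford, not Varhaven. Met.
  (b) The property lies in Merford, not Kelen. However, the claim is a property claim, so the 'unless' proviso supplies this condition. Satisfied.
  (c) The claim is a property claim, so one alternative holds. Satisfied.
  → The court has jurisdiction.
The Provincial Court of Holdora:
  (a) Sorensen Foundry is organised under the laws of Holdora, so one alternative holds. Satisfied.
  (b) Rurik Tansy resides in Holdora, which satisfies one of the alternatives. Satisfied.
  (c) The plaintiff resides in Holdora — that alternative is enough. Satisfied.
  (d) The claim is a property claim, not a contract claim, so one alternative holds. And the carve-out is inapplicable — the operative events occurred in Merford, not Holdora. Satisfied.
  → Jurisdiction lies.
The Civil Court of Varhaven:
  (a) The plaintiff resides in Holdora, which is not Varhaven — that alternative is enough. Condition met.
  (b) The claim is a property claim, which satisfies one of the alternatives. Satisfied.
  (c) The amount in controversy is USD 17,000, within the USD 25,000 ceiling, so this disjunct is met. Met.
  → All conditions met; jurisdiction exists.
The Circuit Court of Zefholm:
  (a) The plaintiff resides in Holdora, which is not Zefholm, so one alternative holds. Met.
  (b) The amount in controversy is 17,000 dollars, within the $500,000 ceiling, so one alternative holds. And the carve-out is inapplicable — the plaintiff resides in Holdora, not Zefholm. Met.
  (c) No party resides in Zefholm. However, the claim is a property claim, so the 'unless' proviso supplies this condition. Met.
  (d) The claim is a property claim, not a contract claim. Condition met.
  → Jurisdiction lies.
Courts with jurisdiction: the Varhaven Regional Court, the Provincial Court of Holdora, the Civil Court of Varhaven, the Circuit Court of Zefholm — 4 in total.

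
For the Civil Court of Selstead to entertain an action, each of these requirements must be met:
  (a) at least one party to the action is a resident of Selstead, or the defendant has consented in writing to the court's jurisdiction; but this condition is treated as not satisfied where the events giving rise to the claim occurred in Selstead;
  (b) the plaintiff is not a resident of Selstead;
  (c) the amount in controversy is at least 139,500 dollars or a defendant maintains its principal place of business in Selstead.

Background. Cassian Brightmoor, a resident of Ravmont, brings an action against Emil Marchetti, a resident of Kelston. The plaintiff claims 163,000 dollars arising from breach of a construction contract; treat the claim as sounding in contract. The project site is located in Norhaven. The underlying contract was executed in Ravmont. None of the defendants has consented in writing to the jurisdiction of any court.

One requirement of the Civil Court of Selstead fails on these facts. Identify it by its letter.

The Civil Court of Selstead:
  (a) No party resides in Selstead; no such written consent has been filed — every alternative fails. Condition not met.
  (b) The plaintiff resides in Ravmont, which is not Selstead. Met.
  (c) The amount in controversy is $163,000, which meets the $139,500 floor, so this disjunct is met. Satisfied.
Only condition (a) fails.

(a)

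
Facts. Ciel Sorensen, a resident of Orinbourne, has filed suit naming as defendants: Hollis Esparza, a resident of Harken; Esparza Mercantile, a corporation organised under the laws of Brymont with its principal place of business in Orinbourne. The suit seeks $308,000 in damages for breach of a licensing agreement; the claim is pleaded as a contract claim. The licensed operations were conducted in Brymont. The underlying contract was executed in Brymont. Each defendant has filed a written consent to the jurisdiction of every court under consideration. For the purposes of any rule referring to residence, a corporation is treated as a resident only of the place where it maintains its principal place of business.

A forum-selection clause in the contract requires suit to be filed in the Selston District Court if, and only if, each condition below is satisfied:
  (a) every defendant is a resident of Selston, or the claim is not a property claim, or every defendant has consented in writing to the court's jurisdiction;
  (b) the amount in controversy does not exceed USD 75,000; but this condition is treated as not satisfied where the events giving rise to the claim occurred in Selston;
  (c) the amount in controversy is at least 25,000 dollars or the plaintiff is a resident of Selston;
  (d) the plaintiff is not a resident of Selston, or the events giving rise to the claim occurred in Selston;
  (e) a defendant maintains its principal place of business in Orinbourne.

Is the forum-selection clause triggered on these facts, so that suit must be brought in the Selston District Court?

The Selston District Court:
  (a) The claim is a contract claim, not a property claim — that alternative is enough. Met.
  (b) The amount in controversy is $308,000, above the $75,000 ceiling. Not met.
  (c) The amount in controversy is USD 308,000, which meets the 25,000 dollars floor, so one alternative holds. Condition met.
  (d) The plaintiff resides in Orinbourne, which is not Selston, so this disjunct is met. Met.
  (e) Esparza Mercantile has its principal place of business in Orinbourne. Condition met.
  → Forum clause is not triggered.

No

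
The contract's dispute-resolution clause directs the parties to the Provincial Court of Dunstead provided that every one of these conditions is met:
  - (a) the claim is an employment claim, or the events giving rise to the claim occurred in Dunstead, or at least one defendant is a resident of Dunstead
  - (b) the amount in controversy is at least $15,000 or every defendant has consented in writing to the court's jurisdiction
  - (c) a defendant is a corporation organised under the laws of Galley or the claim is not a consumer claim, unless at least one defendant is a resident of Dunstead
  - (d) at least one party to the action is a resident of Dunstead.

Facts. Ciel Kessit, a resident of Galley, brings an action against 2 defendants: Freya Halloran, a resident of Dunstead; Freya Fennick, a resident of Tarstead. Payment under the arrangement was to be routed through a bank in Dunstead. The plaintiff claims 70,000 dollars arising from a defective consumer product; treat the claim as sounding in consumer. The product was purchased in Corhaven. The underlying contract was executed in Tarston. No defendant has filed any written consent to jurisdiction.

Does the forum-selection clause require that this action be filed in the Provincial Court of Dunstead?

The Provincial Court of Dunstead:
  (a) Freya Halloran resides in Dunstead, which satisfies one of the alternatives. Condition met.
  (b) The amount in controversy is 70,000 dollars, which meets the $15,000 floor, so this disjunct is met. Met.
  (c) No defendant is a corporation; the claim is a consumer claim — no alternative holds. However, Freya Halloran resides in Dunstead, so the 'unless' proviso supplies this condition. Met.
  (d) Freya Halloran resides in Dunstead. Condition met.
  → The clause applies.

Yes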